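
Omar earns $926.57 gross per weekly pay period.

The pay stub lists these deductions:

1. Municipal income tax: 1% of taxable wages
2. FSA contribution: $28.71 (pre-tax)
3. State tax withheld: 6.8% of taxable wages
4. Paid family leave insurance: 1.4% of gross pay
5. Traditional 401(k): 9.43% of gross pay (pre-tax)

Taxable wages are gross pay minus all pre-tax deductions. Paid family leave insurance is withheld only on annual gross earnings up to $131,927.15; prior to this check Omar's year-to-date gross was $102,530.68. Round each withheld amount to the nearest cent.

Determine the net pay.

FSA contribution: $28.71
Traditional 401(k): $926.57 × 0.0943 = $87.38
Pre-tax total = $28.71 + $87.38 = $116.09
Taxable wages = $926.57 − $116.09 = $810.48
Municipal income tax: $810.48 × 0.01 = $8.10
State tax withheld: $810.48 × 0.068 = $55.11
Paid family leave insurance: cap not yet reached, full $926.57 is subject → $926.57 × 0.014 = $12.97
Total deductions = $28.71 + $87.38 + $8.10 + $55.11 + $12.97 = $192.27
Net pay = $926.57 − $192.27 = $734.30

$734.30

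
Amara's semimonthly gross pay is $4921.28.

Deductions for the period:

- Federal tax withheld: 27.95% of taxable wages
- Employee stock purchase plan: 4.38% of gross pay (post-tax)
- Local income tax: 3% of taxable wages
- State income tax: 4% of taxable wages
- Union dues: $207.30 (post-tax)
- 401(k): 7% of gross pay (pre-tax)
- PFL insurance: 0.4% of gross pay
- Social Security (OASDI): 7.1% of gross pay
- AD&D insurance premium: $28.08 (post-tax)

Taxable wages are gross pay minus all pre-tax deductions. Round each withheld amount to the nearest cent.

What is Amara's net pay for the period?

401(k): $4921.28 × 0.07 = $344.49
Taxable wages = $4921.28 − $344.49 = $4576.79
Federal tax withheld: $4576.79 × 0.2795 = $1279.21
State income tax: $4576.79 × 0.04 = $183.07
Local income tax: $4576.79 × 0.03 = $137.30
Social Security (OASDI): $4921.28 × 0.071 = $349.41
PFL insurance: $4921.28 × 0.004 = $19.69
Union dues: $207.30
AD&D insurance premium: $28.08
Employee stock purchase plan: $4921.28 × 0.0438 = $215.55
Total deductions = $344.49 + $1279.21 + $183.07 + $137.30 + $349.41 + $19.69 + $207.30 + $28.08 + $215.55 = $2764.10
Net pay = $4921.28 − $2764.10 = $2157.18

$2157.18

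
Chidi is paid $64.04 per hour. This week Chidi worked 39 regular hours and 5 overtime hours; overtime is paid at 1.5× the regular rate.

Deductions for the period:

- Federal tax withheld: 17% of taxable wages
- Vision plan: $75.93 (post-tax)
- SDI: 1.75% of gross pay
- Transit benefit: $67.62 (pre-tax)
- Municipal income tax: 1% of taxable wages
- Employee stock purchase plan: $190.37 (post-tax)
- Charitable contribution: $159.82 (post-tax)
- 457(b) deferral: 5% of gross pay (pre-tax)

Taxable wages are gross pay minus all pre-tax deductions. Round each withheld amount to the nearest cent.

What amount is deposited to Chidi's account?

$1,786.08

Regular pay: 39 × $64.04 = $2,497.56
Overtime pay: 5 × $64.04 × 1.5 = $480.30
Gross pay = $2,497.56 + $480.30 = $2,977.86
Transit benefit: $67.62
457(b) deferral: $2,977.86 × 0.05 = $148.89
Pre-tax total = $67.62 + $148.89 = $216.51
Taxable wages = $2,977.86 − $216.51 = $2,761.35
Municipal income tax: $2,761.35 × 0.01 = $27.61
Federal tax withheld: $2,761.35 × 0.17 = $469.43
SDI: $2,977.86 × 0.0175 = $52.11
Charitable contribution: $159.82
Employee stock purchase plan: $190.37
Vision plan: $75.93
Total deductions = $67.62 + $148.89 + $27.61 + $469.43 + $52.11 + $159.82 + $190.37 + $75.93 = $1,191.78
Net pay = $2,977.86 − $1,191.78 = $1,786.08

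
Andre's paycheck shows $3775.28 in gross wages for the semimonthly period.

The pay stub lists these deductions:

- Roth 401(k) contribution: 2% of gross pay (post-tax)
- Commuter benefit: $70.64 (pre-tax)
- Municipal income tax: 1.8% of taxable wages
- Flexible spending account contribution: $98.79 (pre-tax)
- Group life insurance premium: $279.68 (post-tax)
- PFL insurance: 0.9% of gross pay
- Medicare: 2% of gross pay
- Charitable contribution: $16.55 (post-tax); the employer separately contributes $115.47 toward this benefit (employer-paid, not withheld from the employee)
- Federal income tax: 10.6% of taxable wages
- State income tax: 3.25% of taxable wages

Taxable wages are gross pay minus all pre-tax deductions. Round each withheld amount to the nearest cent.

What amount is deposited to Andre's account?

Flexible spending account contribution: $98.79
Commuter benefit: $70.64
Pre-tax total = $98.79 + $70.64 = $169.43
Taxable wages = $3775.28 − $169.43 = $3605.85
Municipal income tax: $3605.85 × 0.018 = $64.91
State income tax: $3605.85 × 0.0325 = $117.19
Federal income tax: $3605.85 × 0.106 = $382.22
Medicare: $3775.28 × 0.02 = $75.51
PFL insurance: $3775.28 × 0.009 = $33.98
Group life insurance premium: $279.68
Charitable contribution: $16.55
Roth 401(k) contribution: $3775.28 × 0.02 = $75.51
(Employer's $115.47 toward charitable contribution is not withheld from the employee.)
Total deductions = $98.79 + $70.64 + $64.91 + $117.19 + $382.22 + $75.51 + $33.98 + $279.68 + $16.55 + $75.51 = $1214.98
Net pay = $3775.28 − $1214.98 = $2560.30

$2560.30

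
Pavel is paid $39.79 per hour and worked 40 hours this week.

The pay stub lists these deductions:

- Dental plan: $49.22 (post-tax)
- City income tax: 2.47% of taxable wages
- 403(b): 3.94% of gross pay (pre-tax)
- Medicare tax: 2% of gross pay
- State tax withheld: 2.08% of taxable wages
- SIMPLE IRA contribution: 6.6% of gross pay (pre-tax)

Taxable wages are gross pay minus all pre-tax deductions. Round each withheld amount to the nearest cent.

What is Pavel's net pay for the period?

$1,278.00

Gross pay: 40 × $39.79 = $1,591.60
403(b): $1,591.60 × 0.0394 = $62.71
SIMPLE IRA contribution: $1,591.60 × 0.066 = $105.05
Pre-tax total = $62.71 + $105.05 = $167.76
Taxable wages = $1,591.60 − $167.76 = $1,423.84
State tax withheld: $1,423.84 × 0.0208 = $29.62
City income tax: $1,423.84 × 0.0247 = $35.17
Medicare tax: $1,591.60 × 0.02 = $31.83
Dental plan: $49.22
Total deductions = $62.71 + $105.05 + $29.62 + $35.17 + $31.83 + $49.22 = $313.60
Net pay = $1,591.60 − $313.60 = $1,278.00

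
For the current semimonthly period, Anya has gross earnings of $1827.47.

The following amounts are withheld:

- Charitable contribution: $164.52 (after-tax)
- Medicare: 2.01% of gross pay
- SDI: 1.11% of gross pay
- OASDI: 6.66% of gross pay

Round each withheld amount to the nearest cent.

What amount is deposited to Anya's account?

$1484.23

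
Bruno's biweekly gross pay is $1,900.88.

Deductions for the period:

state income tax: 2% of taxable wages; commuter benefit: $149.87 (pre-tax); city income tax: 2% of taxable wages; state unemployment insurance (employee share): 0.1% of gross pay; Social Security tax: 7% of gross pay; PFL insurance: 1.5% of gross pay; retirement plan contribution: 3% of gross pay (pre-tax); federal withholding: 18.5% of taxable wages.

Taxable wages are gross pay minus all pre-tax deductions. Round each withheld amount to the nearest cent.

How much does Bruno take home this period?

$1,149.36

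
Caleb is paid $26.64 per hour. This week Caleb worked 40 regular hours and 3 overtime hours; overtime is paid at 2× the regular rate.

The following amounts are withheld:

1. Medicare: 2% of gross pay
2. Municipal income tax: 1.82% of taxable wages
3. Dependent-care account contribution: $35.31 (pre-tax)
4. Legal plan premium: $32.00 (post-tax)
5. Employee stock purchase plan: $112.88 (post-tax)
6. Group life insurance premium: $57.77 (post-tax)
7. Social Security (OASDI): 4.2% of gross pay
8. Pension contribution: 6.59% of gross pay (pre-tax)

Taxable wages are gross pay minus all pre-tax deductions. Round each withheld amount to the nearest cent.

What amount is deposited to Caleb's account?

$810.55

Regular pay: 40 × $26.64 = $1065.60
Overtime pay: 3 × $26.64 × 2 = $159.84
Gross pay = $1065.60 + $159.84 = $1225.44
Pension contribution: $1225.44 × 0.0659 = $80.76
Dependent-care account contribution: $35.31
Pre-tax total = $80.76 + $35.31 = $116.07
Taxable wages = $1225.44 − $116.07 = $1109.37
Municipal income tax: $1109.37 × 0.0182 = $20.19
Medicare: $1225.44 × 0.02 = $24.51
Social Security (OASDI): $1225.44 × 0.042 = $51.47
Group life insurance premium: $57.77
Legal plan premium: $32.00
Employee stock purchase plan: $112.88
Total deductions = $80.76 + $35.31 + $20.19 + $24.51 + $51.47 + $57.77 + $32.00 + $112.88 = $414.89
Net pay = $1225.44 − $414.89 = $810.55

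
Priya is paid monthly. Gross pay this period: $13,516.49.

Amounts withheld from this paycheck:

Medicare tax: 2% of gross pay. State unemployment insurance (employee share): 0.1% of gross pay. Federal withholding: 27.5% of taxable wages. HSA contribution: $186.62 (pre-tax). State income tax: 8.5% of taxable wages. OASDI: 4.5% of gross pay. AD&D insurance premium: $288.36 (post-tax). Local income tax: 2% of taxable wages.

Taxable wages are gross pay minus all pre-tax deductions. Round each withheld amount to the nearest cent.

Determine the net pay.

HSA contribution: $186.62
Taxable wages = $13,516.49 − $186.62 = $13,329.87
Federal withholding: $13,329.87 × 0.275 = $3,665.71
Local income tax: $13,329.87 × 0.02 = $266.60
State income tax: $13,329.87 × 0.085 = $1,133.04
State unemployment insurance (employee share): $13,516.49 × 0.001 = $13.52
Medicare tax: $13,516.49 × 0.02 = $270.33
OASDI: $13,516.49 × 0.045 = $608.24
AD&D insurance premium: $288.36
Total deductions = $186.62 + $3,665.71 + $266.60 + $1,133.04 + $13.52 + $270.33 + $608.24 + $288.36 = $6,432.42
Net pay = $13,516.49 − $6,432.42 = $7,084.07

$7,084.07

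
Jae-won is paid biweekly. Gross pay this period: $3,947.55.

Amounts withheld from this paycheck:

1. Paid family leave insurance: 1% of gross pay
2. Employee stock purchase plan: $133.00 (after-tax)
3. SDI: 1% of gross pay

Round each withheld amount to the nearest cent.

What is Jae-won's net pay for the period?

SDI: $3,947.55 × 0.01 = $39.48
Paid family leave insurance: $3,947.55 × 0.01 = $39.48
Employee stock purchase plan: $133.00
Total deductions = $39.48 + $39.48 + $133.00 = $211.96
Net pay = $3,947.55 − $211.96 = $3,735.59

$3,735.59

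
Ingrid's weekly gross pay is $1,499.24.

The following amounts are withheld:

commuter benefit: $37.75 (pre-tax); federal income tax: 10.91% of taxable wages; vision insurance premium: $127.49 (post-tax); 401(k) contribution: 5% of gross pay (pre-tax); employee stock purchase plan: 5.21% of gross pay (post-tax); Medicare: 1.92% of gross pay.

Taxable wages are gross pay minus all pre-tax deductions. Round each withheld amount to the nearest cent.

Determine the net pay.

401(k) contribution: $1,499.24 × 0.05 = $74.96
Commuter benefit: $37.75
Pre-tax total = $74.96 + $37.75 = $112.71
Taxable wages = $1,499.24 − $112.71 = $1,386.53
Federal income tax: $1,386.53 × 0.1091 = $151.27
Medicare: $1,499.24 × 0.0192 = $28.79
Vision insurance premium: $127.49
Employee stock purchase plan: $1,499.24 × 0.0521 = $78.11
Total deductions = $74.96 + $37.75 + $151.27 + $28.79 + $127.49 + $78.11 = $498.37
Net pay = $1,499.24 − $498.37 = $1,000.87

$1,000.87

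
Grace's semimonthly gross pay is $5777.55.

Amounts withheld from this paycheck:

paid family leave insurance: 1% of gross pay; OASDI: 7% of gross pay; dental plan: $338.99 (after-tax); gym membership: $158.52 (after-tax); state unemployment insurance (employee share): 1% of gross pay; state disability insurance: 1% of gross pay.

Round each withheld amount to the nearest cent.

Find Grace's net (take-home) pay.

$4702.27

State disability insurance: $5777.55 × 0.01 = $57.78
Paid family leave insurance: $5777.55 × 0.01 = $57.78
State unemployment insurance (employee share): $5777.55 × 0.01 = $57.78
OASDI: $5777.55 × 0.07 = $404.43
Dental plan: $338.99
Gym membership: $158.52
Total deductions = $57.78 + $57.78 + $57.78 + $404.43 + $338.99 + $158.52 = $1075.28
Net pay = $5777.55 − $1075.28 = $4702.27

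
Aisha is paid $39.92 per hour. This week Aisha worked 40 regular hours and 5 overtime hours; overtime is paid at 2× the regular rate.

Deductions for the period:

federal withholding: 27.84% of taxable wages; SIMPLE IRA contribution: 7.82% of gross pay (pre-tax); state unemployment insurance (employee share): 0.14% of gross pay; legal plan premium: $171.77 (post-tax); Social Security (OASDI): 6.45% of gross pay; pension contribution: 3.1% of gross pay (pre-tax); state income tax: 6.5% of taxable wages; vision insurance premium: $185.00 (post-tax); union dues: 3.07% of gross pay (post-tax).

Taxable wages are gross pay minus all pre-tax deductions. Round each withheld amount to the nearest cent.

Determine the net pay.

$617.88

Regular pay: 40 × $39.92 = $1,596.80
Overtime pay: 5 × $39.92 × 2 = $399.20
Gross pay = $1,596.80 + $399.20 = $1,996.00
Pension contribution: $1,996.00 × 0.031 = $61.88
SIMPLE IRA contribution: $1,996.00 × 0.0782 = $156.09
Pre-tax total = $61.88 + $156.09 = $217.97
Taxable wages = $1,996.00 − $217.97 = $1,778.03
State income tax: $1,778.03 × 0.065 = $115.57
Federal withholding: $1,778.03 × 0.2784 = $495.00
State unemployment insurance (employee share): $1,996.00 × 0.0014 = $2.79
Social Security (OASDI): $1,996.00 × 0.0645 = $128.74
Union dues: $1,996.00 × 0.0307 = $61.28
Legal plan premium: $171.77
Vision insurance premium: $185.00
Total deductions = $61.88 + $156.09 + $115.57 + $495.00 + $2.79 + $128.74 + $61.28 + $171.77 + $185.00 = $1,378.12
Net pay = $1,996.00 − $1,378.12 = $617.88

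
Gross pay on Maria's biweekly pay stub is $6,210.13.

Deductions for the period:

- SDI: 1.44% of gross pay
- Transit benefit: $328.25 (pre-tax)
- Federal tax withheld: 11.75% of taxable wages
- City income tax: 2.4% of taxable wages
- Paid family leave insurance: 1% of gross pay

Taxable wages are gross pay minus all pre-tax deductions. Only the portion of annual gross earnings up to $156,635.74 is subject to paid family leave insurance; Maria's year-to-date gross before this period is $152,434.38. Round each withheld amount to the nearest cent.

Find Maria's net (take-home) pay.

$4,918.15

Transit benefit: $328.25
Taxable wages = $6,210.13 − $328.25 = $5,881.88
City income tax: $5,881.88 × 0.024 = $141.17
Federal tax withheld: $5,881.88 × 0.1175 = $691.12
Paid family leave insurance: only $156,635.74 − $152,434.38 = $4,201.36 of this check is subject → $4,201.36 × 0.01 = $42.01
SDI: $6,210.13 × 0.0144 = $89.43
Total deductions = $328.25 + $141.17 + $691.12 + $42.01 + $89.43 = $1,291.98
Net pay = $6,210.13 − $1,291.98 = $4,918.15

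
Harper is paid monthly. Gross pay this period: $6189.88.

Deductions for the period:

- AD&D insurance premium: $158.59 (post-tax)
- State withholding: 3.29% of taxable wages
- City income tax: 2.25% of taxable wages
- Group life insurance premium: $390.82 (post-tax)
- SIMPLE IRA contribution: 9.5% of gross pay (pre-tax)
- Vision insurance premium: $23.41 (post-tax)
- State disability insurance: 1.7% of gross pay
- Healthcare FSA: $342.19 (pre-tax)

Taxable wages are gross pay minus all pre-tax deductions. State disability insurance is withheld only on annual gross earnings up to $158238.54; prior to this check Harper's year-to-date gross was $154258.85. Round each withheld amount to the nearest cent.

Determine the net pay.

SIMPLE IRA contribution: $6189.88 × 0.095 = $588.04
Healthcare FSA: $342.19
Pre-tax total = $588.04 + $342.19 = $930.23
Taxable wages = $6189.88 − $930.23 = $5259.65
State withholding: $5259.65 × 0.0329 = $173.04
City income tax: $5259.65 × 0.0225 = $118.34
State disability insurance: only $158238.54 − $154258.85 = $3979.69 of this check is subject → $3979.69 × 0.017 = $67.65
Vision insurance premium: $23.41
Group life insurance premium: $390.82
AD&D insurance premium: $158.59
Total deductions = $588.04 + $342.19 + $173.04 + $118.34 + $67.65 + $23.41 + $390.82 + $158.59 = $1862.08
Net pay = $6189.88 − $1862.08 = $4327.80

$4327.80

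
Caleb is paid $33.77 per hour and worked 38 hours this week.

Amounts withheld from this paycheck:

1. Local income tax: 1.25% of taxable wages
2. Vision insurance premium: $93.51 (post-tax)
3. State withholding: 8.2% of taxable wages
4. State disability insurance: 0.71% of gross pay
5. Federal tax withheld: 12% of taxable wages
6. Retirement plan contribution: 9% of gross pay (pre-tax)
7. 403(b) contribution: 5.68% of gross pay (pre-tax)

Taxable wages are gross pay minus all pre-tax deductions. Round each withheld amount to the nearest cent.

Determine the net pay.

$757.40

Gross pay: 38 × $33.77 = $1,283.26
403(b) contribution: $1,283.26 × 0.0568 = $72.89
Retirement plan contribution: $1,283.26 × 0.09 = $115.49
Pre-tax total = $72.89 + $115.49 = $188.38
Taxable wages = $1,283.26 − $188.38 = $1,094.88
Federal tax withheld: $1,094.88 × 0.12 = $131.39
Local income tax: $1,094.88 × 0.0125 = $13.69
State withholding: $1,094.88 × 0.082 = $89.78
State disability insurance: $1,283.26 × 0.0071 = $9.11
Vision insurance premium: $93.51
Total deductions = $72.89 + $115.49 + $131.39 + $13.69 + $89.78 + $9.11 + $93.51 = $525.86
Net pay = $1,283.26 − $525.86 = $757.40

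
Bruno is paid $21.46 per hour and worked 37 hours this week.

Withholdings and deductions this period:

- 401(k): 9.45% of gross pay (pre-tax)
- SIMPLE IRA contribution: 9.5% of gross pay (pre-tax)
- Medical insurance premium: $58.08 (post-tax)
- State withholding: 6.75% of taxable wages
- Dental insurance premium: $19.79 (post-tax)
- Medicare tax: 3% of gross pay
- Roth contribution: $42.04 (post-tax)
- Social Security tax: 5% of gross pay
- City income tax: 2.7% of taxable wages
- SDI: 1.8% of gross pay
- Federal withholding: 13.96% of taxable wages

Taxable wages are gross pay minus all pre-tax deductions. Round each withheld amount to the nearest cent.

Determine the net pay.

$295.18

Gross pay: 37 × $21.46 = $794.02
401(k): $794.02 × 0.0945 = $75.03
SIMPLE IRA contribution: $794.02 × 0.095 = $75.43
Pre-tax total = $75.03 + $75.43 = $150.46
Taxable wages = $794.02 − $150.46 = $643.56
State withholding: $643.56 × 0.0675 = $43.44
Federal withholding: $643.56 × 0.1396 = $89.84
City income tax: $643.56 × 0.027 = $17.38
Social Security tax: $794.02 × 0.05 = $39.70
SDI: $794.02 × 0.018 = $14.29
Medicare tax: $794.02 × 0.03 = $23.82
Dental insurance premium: $19.79
Medical insurance premium: $58.08
Roth contribution: $42.04
Total deductions = $75.03 + $75.43 + $43.44 + $89.84 + $17.38 + $39.70 + $14.29 + $23.82 + $19.79 + $58.08 + $42.04 = $498.84
Net pay = $794.02 − $498.84 = $295.18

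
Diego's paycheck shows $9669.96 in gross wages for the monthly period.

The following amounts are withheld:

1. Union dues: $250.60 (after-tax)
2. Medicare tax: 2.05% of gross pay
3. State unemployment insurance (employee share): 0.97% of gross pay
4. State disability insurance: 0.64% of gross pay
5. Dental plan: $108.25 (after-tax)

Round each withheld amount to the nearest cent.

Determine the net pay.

State disability insurance: $9669.96 × 0.0064 = $61.89
State unemployment insurance (employee share): $9669.96 × 0.0097 = $93.80
Medicare tax: $9669.96 × 0.0205 = $198.23
Union dues: $250.60
Dental plan: $108.25
Total deductions = $61.89 + $93.80 + $198.23 + $250.60 + $108.25 = $712.77
Net pay = $9669.96 − $712.77 = $8957.19

$8957.19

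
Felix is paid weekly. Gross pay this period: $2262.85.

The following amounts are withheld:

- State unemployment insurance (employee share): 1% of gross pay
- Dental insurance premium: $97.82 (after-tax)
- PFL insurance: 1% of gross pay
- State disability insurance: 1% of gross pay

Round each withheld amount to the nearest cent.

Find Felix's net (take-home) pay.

State unemployment insurance (employee share): $2262.85 × 0.01 = $22.63
State disability insurance: $2262.85 × 0.01 = $22.63
PFL insurance: $2262.85 × 0.01 = $22.63
Dental insurance premium: $97.82
Total deductions = $22.63 + $22.63 + $22.63 + $97.82 = $165.71
Net pay = $2262.85 − $165.71 = $2097.14

$2097.14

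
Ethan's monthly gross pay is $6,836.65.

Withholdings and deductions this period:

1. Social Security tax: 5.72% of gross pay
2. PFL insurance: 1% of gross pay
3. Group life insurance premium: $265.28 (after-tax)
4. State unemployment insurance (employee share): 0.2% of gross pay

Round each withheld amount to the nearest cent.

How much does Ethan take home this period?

$6,098.27

Social Security tax: $6,836.65 × 0.0572 = $391.06
State unemployment insurance (employee share): $6,836.65 × 0.002 = $13.67
PFL insurance: $6,836.65 × 0.01 = $68.37
Group life insurance premium: $265.28
Total deductions = $391.06 + $13.67 + $68.37 + $265.28 = $738.38
Net pay = $6,836.65 − $738.38 = $6,098.27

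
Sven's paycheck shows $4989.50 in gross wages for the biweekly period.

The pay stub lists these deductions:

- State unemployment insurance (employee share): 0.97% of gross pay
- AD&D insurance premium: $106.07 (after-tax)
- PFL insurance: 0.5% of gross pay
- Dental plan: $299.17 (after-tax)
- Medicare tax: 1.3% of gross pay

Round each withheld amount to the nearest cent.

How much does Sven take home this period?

$4446.05

State unemployment insurance (employee share): $4989.50 × 0.0097 = $48.40
PFL insurance: $4989.50 × 0.005 = $24.95
Medicare tax: $4989.50 × 0.013 = $64.86
AD&D insurance premium: $106.07
Dental plan: $299.17
Total deductions = $48.40 + $24.95 + $64.86 + $106.07 + $299.17 = $543.45
Net pay = $4989.50 − $543.45 = $4446.05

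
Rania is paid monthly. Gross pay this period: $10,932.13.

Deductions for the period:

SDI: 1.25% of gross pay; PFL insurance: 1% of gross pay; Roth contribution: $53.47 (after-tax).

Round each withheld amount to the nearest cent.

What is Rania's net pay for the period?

SDI: $10,932.13 × 0.0125 = $136.65
PFL insurance: $10,932.13 × 0.01 = $109.32
Roth contribution: $53.47
Total deductions = $136.65 + $109.32 + $53.47 = $299.44
Net pay = $10,932.13 − $299.44 = $10,632.69

$10,632.69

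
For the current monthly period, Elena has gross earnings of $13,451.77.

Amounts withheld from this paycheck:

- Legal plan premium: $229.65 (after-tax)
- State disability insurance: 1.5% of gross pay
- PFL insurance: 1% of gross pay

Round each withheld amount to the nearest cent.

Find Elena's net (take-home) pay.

$12,885.82

State disability insurance: $13,451.77 × 0.015 = $201.78
PFL insurance: $13,451.77 × 0.01 = $134.52
Legal plan premium: $229.65
Total deductions = $201.78 + $134.52 + $229.65 = $565.95
Net pay = $13,451.77 − $565.95 = $12,885.82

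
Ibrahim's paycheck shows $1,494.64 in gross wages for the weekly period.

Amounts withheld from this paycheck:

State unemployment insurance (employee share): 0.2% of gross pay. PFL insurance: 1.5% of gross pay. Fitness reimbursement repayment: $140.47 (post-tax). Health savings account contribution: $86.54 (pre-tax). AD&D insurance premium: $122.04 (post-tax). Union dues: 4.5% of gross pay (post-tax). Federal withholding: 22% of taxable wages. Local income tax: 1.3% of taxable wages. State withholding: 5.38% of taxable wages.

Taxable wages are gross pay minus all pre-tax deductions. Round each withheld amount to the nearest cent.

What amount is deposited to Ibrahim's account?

Health savings account contribution: $86.54
Taxable wages = $1,494.64 − $86.54 = $1,408.10
Local income tax: $1,408.10 × 0.013 = $18.31
Federal withholding: $1,408.10 × 0.22 = $309.78
State withholding: $1,408.10 × 0.0538 = $75.76
PFL insurance: $1,494.64 × 0.015 = $22.42
State unemployment insurance (employee share): $1,494.64 × 0.002 = $2.99
Union dues: $1,494.64 × 0.045 = $67.26
AD&D insurance premium: $122.04
Fitness reimbursement repayment: $140.47
Total deductions = $86.54 + $18.31 + $309.78 + $75.76 + $22.42 + $2.99 + $67.26 + $122.04 + $140.47 = $845.57
Net pay = $1,494.64 − $845.57 = $649.07

$649.07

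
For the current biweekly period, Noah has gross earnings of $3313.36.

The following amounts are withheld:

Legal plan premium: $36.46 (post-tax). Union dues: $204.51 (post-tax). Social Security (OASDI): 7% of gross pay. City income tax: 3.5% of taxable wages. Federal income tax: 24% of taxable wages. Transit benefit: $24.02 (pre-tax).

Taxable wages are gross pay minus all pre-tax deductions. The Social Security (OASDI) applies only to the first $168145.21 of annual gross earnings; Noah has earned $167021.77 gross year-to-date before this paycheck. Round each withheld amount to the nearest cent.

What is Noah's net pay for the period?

Transit benefit: $24.02
Taxable wages = $3313.36 − $24.02 = $3289.34
City income tax: $3289.34 × 0.035 = $115.13
Federal income tax: $3289.34 × 0.24 = $789.44
Social Security (OASDI): only $168145.21 − $167021.77 = $1123.44 of this check is subject → $1123.44 × 0.07 = $78.64
Legal plan premium: $36.46
Union dues: $204.51
Total deductions = $24.02 + $115.13 + $789.44 + $78.64 + $36.46 + $204.51 = $1248.20
Net pay = $3313.36 − $1248.20 = $2065.16

$2065.16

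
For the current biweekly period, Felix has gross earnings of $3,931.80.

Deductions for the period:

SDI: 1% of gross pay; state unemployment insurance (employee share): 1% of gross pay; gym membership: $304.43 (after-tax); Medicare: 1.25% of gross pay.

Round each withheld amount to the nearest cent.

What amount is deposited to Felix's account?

$3,499.58

SDI: $3,931.80 × 0.01 = $39.32
State unemployment insurance (employee share): $3,931.80 × 0.01 = $39.32
Medicare: $3,931.80 × 0.0125 = $49.15
Gym membership: $304.43
Total deductions = $39.32 + $39.32 + $49.15 + $304.43 = $432.22
Net pay = $3,931.80 − $432.22 = $3,499.58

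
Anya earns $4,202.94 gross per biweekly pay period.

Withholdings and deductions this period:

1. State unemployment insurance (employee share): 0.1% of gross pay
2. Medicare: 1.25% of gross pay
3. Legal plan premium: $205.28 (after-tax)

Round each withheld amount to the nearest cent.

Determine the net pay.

$3,940.92

State unemployment insurance (employee share): $4,202.94 × 0.001 = $4.20
Medicare: $4,202.94 × 0.0125 = $52.54
Legal plan premium: $205.28
Total deductions = $4.20 + $52.54 + $205.28 = $262.02
Net pay = $4,202.94 − $262.02 = $3,940.92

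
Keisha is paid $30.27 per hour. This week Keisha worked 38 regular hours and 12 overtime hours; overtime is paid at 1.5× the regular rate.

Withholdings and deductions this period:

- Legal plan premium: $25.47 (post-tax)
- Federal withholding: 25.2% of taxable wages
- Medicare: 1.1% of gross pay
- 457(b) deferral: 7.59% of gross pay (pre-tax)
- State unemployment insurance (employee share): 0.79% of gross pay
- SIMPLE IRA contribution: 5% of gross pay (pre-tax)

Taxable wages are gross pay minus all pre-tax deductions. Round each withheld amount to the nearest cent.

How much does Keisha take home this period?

$1,050.80

Regular pay: 38 × $30.27 = $1,150.26
Overtime pay: 12 × $30.27 × 1.5 = $544.86
Gross pay = $1,150.26 + $544.86 = $1,695.12
457(b) deferral: $1,695.12 × 0.0759 = $128.66
SIMPLE IRA contribution: $1,695.12 × 0.05 = $84.76
Pre-tax total = $128.66 + $84.76 = $213.42
Taxable wages = $1,695.12 − $213.42 = $1,481.70
Federal withholding: $1,481.70 × 0.252 = $373.39
Medicare: $1,695.12 × 0.011 = $18.65
State unemployment insurance (employee share): $1,695.12 × 0.0079 = $13.39
Legal plan premium: $25.47
Total deductions = $128.66 + $84.76 + $373.39 + $18.65 + $13.39 + $25.47 = $644.32
Net pay = $1,695.12 − $644.32 = $1,050.80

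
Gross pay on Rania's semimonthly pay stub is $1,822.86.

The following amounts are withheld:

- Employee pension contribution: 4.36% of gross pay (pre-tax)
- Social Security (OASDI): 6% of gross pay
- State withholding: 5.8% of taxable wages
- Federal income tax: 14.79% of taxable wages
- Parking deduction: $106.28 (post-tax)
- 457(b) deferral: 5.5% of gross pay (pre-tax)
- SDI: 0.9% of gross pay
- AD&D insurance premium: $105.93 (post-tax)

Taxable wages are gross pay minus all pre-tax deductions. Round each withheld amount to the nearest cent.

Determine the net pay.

$966.81

457(b) deferral: $1,822.86 × 0.055 = $100.26
Employee pension contribution: $1,822.86 × 0.0436 = $79.48
Pre-tax total = $100.26 + $79.48 = $179.74
Taxable wages = $1,822.86 − $179.74 = $1,643.12
Federal income tax: $1,643.12 × 0.1479 = $243.02
State withholding: $1,643.12 × 0.058 = $95.30
SDI: $1,822.86 × 0.009 = $16.41
Social Security (OASDI): $1,822.86 × 0.06 = $109.37
AD&D insurance premium: $105.93
Parking deduction: $106.28
Total deductions = $100.26 + $79.48 + $243.02 + $95.30 + $16.41 + $109.37 + $105.93 + $106.28 = $856.05
Net pay = $1,822.86 − $856.05 = $966.81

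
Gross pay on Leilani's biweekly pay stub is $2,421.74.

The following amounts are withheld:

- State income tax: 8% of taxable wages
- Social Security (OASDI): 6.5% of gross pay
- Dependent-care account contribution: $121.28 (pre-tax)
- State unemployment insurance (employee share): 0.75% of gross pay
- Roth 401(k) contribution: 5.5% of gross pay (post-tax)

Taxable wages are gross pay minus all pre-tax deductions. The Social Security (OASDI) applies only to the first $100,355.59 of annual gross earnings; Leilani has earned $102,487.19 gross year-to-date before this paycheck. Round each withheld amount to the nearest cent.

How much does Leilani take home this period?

$1,965.06

Dependent-care account contribution: $121.28
Taxable wages = $2,421.74 − $121.28 = $2,300.46
State income tax: $2,300.46 × 0.08 = $184.04
Social Security (OASDI): annual cap $100,355.59 already reached (YTD $102,487.19), so $0.00
State unemployment insurance (employee share): $2,421.74 × 0.0075 = $18.16
Roth 401(k) contribution: $2,421.74 × 0.055 = $133.20
Total deductions = $121.28 + $184.04 + $0.00 + $18.16 + $133.20 = $456.68
Net pay = $2,421.74 − $456.68 = $1,965.06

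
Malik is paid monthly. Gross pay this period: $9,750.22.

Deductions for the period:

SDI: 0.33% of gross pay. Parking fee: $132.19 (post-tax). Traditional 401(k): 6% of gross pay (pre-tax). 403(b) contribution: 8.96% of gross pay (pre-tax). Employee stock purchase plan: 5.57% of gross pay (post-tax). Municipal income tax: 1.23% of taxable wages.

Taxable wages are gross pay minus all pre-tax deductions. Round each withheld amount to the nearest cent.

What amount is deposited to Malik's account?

$7,482.14

Traditional 401(k): $9,750.22 × 0.06 = $585.01
403(b) contribution: $9,750.22 × 0.0896 = $873.62
Pre-tax total = $585.01 + $873.62 = $1,458.63
Taxable wages = $9,750.22 − $1,458.63 = $8,291.59
Municipal income tax: $8,291.59 × 0.0123 = $101.99
SDI: $9,750.22 × 0.0033 = $32.18
Parking fee: $132.19
Employee stock purchase plan: $9,750.22 × 0.0557 = $543.09
Total deductions = $585.01 + $873.62 + $101.99 + $32.18 + $132.19 + $543.09 = $2,268.08
Net pay = $9,750.22 − $2,268.08 = $7,482.14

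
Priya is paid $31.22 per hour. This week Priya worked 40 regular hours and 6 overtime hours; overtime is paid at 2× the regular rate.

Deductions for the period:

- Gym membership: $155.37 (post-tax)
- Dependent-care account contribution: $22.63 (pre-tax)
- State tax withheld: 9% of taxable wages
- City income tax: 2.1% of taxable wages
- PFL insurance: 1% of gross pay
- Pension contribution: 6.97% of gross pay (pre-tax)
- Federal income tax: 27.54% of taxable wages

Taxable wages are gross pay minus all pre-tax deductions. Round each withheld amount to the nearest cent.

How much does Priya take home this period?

Regular pay: 40 × $31.22 = $1,248.80
Overtime pay: 6 × $31.22 × 2 = $374.64
Gross pay = $1,248.80 + $374.64 = $1,623.44
Dependent-care account contribution: $22.63
Pension contribution: $1,623.44 × 0.0697 = $113.15
Pre-tax total = $22.63 + $113.15 = $135.78
Taxable wages = $1,623.44 − $135.78 = $1,487.66
City income tax: $1,487.66 × 0.021 = $31.24
Federal income tax: $1,487.66 × 0.2754 = $409.70
State tax withheld: $1,487.66 × 0.09 = $133.89
PFL insurance: $1,623.44 × 0.01 = $16.23
Gym membership: $155.37
Total deductions = $22.63 + $113.15 + $31.24 + $409.70 + $133.89 + $16.23 + $155.37 = $882.21
Net pay = $1,623.44 − $882.21 = $741.23

$741.23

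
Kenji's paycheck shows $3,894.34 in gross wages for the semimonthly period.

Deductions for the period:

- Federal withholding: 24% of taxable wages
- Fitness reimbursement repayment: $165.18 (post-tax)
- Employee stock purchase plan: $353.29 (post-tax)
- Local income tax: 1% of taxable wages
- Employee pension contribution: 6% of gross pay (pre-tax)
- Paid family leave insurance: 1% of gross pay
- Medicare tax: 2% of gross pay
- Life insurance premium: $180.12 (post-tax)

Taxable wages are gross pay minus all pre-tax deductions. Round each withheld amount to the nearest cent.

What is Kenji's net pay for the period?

Employee pension contribution: $3,894.34 × 0.06 = $233.66
Taxable wages = $3,894.34 − $233.66 = $3,660.68
Federal withholding: $3,660.68 × 0.24 = $878.56
Local income tax: $3,660.68 × 0.01 = $36.61
Medicare tax: $3,894.34 × 0.02 = $77.89
Paid family leave insurance: $3,894.34 × 0.01 = $38.94
Life insurance premium: $180.12
Fitness reimbursement repayment: $165.18
Employee stock purchase plan: $353.29
Total deductions = $233.66 + $878.56 + $36.61 + $77.89 + $38.94 + $180.12 + $165.18 + $353.29 = $1,964.25
Net pay = $3,894.34 − $1,964.25 = $1,930.09

$1,930.09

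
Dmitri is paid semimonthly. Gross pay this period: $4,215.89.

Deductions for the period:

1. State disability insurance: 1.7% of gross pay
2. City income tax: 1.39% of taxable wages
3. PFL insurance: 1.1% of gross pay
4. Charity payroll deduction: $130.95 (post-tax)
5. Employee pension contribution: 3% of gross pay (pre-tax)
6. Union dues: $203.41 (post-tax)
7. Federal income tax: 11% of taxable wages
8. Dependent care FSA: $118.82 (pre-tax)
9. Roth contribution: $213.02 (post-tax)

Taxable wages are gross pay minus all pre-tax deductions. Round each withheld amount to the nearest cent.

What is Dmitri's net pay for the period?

Employee pension contribution: $4,215.89 × 0.03 = $126.48
Dependent care FSA: $118.82
Pre-tax total = $126.48 + $118.82 = $245.30
Taxable wages = $4,215.89 − $245.30 = $3,970.59
City income tax: $3,970.59 × 0.0139 = $55.19
Federal income tax: $3,970.59 × 0.11 = $436.76
State disability insurance: $4,215.89 × 0.017 = $71.67
PFL insurance: $4,215.89 × 0.011 = $46.37
Charity payroll deduction: $130.95
Union dues: $203.41
Roth contribution: $213.02
Total deductions = $126.48 + $118.82 + $55.19 + $436.76 + $71.67 + $46.37 + $130.95 + $203.41 + $213.02 = $1,402.67
Net pay = $4,215.89 − $1,402.67 = $2,813.22

$2,813.22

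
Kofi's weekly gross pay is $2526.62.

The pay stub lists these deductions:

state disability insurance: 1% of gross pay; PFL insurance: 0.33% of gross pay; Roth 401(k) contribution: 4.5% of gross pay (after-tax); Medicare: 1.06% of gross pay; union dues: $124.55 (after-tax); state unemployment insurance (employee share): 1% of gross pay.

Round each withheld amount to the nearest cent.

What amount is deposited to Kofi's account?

$2202.71

State unemployment insurance (employee share): $2526.62 × 0.01 = $25.27
Medicare: $2526.62 × 0.0106 = $26.78
State disability insurance: $2526.62 × 0.01 = $25.27
PFL insurance: $2526.62 × 0.0033 = $8.34
Union dues: $124.55
Roth 401(k) contribution: $2526.62 × 0.045 = $113.70
Total deductions = $25.27 + $26.78 + $25.27 + $8.34 + $124.55 + $113.70 = $323.91
Net pay = $2526.62 − $323.91 = $2202.71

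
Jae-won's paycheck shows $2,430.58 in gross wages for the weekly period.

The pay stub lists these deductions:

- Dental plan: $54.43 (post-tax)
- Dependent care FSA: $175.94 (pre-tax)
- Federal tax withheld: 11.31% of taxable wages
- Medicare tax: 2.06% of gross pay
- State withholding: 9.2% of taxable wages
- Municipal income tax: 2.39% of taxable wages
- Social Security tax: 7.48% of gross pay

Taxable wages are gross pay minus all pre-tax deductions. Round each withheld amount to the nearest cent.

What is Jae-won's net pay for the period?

$1,452.01

Dependent care FSA: $175.94
Taxable wages = $2,430.58 − $175.94 = $2,254.64
State withholding: $2,254.64 × 0.092 = $207.43
Federal tax withheld: $2,254.64 × 0.1131 = $255.00
Municipal income tax: $2,254.64 × 0.0239 = $53.89
Medicare tax: $2,430.58 × 0.0206 = $50.07
Social Security tax: $2,430.58 × 0.0748 = $181.81
Dental plan: $54.43
Total deductions = $175.94 + $207.43 + $255.00 + $53.89 + $50.07 + $181.81 + $54.43 = $978.57
Net pay = $2,430.58 − $978.57 = $1,452.01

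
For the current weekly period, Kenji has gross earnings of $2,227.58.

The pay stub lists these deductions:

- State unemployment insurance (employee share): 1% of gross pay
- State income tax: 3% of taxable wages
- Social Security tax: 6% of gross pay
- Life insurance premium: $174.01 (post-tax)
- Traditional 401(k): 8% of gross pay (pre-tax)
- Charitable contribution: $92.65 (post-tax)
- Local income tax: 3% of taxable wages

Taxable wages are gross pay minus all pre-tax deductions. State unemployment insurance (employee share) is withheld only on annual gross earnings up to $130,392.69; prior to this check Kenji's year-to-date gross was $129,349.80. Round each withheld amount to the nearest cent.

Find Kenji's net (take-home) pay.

$1,515.67

Traditional 401(k): $2,227.58 × 0.08 = $178.21
Taxable wages = $2,227.58 − $178.21 = $2,049.37
State income tax: $2,049.37 × 0.03 = $61.48
Local income tax: $2,049.37 × 0.03 = $61.48
State unemployment insurance (employee share): only $130,392.69 − $129,349.80 = $1,042.89 of this check is subject → $1,042.89 × 0.01 = $10.43
Social Security tax: $2,227.58 × 0.06 = $133.65
Life insurance premium: $174.01
Charitable contribution: $92.65
Total deductions = $178.21 + $61.48 + $61.48 + $10.43 + $133.65 + $174.01 + $92.65 = $711.91
Net pay = $2,227.58 − $711.91 = $1,515.67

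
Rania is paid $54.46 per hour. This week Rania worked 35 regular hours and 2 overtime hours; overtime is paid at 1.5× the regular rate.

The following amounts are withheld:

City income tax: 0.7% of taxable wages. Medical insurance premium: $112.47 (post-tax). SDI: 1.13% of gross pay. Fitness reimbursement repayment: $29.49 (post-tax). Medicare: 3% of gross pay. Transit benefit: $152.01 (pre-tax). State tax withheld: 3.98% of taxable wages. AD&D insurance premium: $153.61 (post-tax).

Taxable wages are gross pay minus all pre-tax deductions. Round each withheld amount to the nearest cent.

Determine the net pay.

$1446.69

Regular pay: 35 × $54.46 = $1906.10
Overtime pay: 2 × $54.46 × 1.5 = $163.38
Gross pay = $1906.10 + $163.38 = $2069.48
Transit benefit: $152.01
Taxable wages = $2069.48 − $152.01 = $1917.47
City income tax: $1917.47 × 0.007 = $13.42
State tax withheld: $1917.47 × 0.0398 = $76.32
SDI: $2069.48 × 0.0113 = $23.39
Medicare: $2069.48 × 0.03 = $62.08
AD&D insurance premium: $153.61
Medical insurance premium: $112.47
Fitness reimbursement repayment: $29.49
Total deductions = $152.01 + $13.42 + $76.32 + $23.39 + $62.08 + $153.61 + $112.47 + $29.49 = $622.79
Net pay = $2069.48 − $622.79 = $1446.69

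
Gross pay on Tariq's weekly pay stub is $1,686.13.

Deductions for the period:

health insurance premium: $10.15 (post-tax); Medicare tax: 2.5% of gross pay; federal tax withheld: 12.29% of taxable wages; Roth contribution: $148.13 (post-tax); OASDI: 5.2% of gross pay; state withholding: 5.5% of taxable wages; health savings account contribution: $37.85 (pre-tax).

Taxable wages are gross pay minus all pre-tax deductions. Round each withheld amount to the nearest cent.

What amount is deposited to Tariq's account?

Health savings account contribution: $37.85
Taxable wages = $1,686.13 − $37.85 = $1,648.28
State withholding: $1,648.28 × 0.055 = $90.66
Federal tax withheld: $1,648.28 × 0.1229 = $202.57
Medicare tax: $1,686.13 × 0.025 = $42.15
OASDI: $1,686.13 × 0.052 = $87.68
Health insurance premium: $10.15
Roth contribution: $148.13
Total deductions = $37.85 + $90.66 + $202.57 + $42.15 + $87.68 + $10.15 + $148.13 = $619.19
Net pay = $1,686.13 − $619.19 = $1,066.94

$1,066.94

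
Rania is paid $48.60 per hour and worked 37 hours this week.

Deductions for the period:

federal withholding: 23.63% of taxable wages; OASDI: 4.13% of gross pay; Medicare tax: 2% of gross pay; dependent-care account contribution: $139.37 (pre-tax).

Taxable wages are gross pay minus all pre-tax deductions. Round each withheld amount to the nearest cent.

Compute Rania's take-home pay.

Gross pay: 37 × $48.60 = $1,798.20
Dependent-care account contribution: $139.37
Taxable wages = $1,798.20 − $139.37 = $1,658.83
Federal withholding: $1,658.83 × 0.2363 = $391.98
OASDI: $1,798.20 × 0.0413 = $74.27
Medicare tax: $1,798.20 × 0.02 = $35.96
Total deductions = $139.37 + $391.98 + $74.27 + $35.96 = $641.58
Net pay = $1,798.20 − $641.58 = $1,156.62

$1,156.62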